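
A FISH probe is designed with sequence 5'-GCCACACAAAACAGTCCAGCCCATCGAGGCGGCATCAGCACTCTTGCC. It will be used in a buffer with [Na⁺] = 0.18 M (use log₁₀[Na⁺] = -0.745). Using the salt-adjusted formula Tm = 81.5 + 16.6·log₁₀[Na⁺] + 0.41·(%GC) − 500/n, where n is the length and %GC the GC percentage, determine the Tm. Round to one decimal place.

83.5°C

Length n = 48. G=10, T=6, C=19, A=13
G+C = 29, so %GC = 29/48 × 100 = 60.417%
Salt term: 16.6 × (-0.745) = -12.367
GC term: 0.41 × 60.417 = 24.771; length term: −500/48 = −10.417
Tm = 81.5 + (-12.367) + 24.771 − 10.417 = 83.487 → 83.5°C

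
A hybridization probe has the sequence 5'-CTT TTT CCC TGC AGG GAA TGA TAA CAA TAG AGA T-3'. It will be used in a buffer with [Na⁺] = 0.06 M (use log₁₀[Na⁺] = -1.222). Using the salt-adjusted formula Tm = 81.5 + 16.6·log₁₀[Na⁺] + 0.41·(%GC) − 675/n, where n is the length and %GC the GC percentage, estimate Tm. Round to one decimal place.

Length n = 34. G=7, A=11, T=10, C=6
G+C = 13, so %GC = 13/34 × 100 = 38.235%
Salt term: 16.6 × (-1.222) = -20.285
GC term: 0.41 × 38.235 = 15.676; length term: −675/34 = −19.853
Tm = 81.5 + (-20.285) + 15.676 − 19.853 = 57.038 → 57.0°C

57.0°C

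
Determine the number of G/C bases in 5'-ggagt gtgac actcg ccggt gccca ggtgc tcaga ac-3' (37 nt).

24

Counting bases: T=6, G=13, A=7, C=11
Total G or C: 13 + 11 = 24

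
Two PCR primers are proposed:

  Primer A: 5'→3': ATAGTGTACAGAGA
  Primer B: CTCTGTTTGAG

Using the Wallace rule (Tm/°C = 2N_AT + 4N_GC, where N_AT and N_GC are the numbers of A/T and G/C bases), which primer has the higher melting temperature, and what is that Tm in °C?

Primer A: A+T=9, G+C=5 → Tm = 2(9)+4(5) = 38°C
Primer B: A+T=6, G+C=5 → Tm = 2(6)+4(5) = 32°C
38°C vs 32°C → primer A is higher.

Primer A, 38°C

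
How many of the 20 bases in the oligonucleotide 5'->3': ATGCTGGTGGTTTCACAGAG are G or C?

Counting bases: G=7, C=3, T=6, A=4
Total G or C: 7 + 3 = 10

10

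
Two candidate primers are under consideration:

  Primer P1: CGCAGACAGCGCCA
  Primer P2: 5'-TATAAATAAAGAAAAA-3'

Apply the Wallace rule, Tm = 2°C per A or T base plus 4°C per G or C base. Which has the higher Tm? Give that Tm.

Primer P1, 48°C

Primer P1: A+T=4, G+C=10 → Tm = 2(4)+4(10) = 48°C
Primer P2: A+T=15, G+C=1 → Tm = 2(15)+4(1) = 34°C
48°C vs 34°C → primer P1 is higher.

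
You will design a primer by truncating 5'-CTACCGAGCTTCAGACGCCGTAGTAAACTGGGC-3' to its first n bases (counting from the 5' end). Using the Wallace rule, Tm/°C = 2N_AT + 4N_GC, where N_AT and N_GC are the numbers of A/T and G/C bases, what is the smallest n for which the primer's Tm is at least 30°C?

n = 9

First 8 bases: CTACCGAG → Tm = 26°C (< 30°C)
First 9 bases: CTACCGAGC → Tm = 30°C (≥ 30°C)
Each additional base adds 2°C (A/T) or 4°C (G/C), so Tm is non-decreasing in n; n = 9 is the first length to reach 30°C.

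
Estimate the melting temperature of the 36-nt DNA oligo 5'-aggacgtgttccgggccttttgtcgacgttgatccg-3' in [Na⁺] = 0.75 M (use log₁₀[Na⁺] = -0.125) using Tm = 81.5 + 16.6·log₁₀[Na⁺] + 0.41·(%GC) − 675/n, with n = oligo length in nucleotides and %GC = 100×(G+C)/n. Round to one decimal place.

84.6°C

Length n = 36. Counting bases: G=12, A=4, T=11, C=9
G+C = 21, so %GC = 21/36 × 100 = 58.333%
Salt term: 16.6 × (-0.125) = -2.075
GC term: 0.41 × 58.333 = 23.917; length term: −675/36 = −18.75
Tm = 81.5 + (-2.075) + 23.917 − 18.75 = 84.592 → 84.6°C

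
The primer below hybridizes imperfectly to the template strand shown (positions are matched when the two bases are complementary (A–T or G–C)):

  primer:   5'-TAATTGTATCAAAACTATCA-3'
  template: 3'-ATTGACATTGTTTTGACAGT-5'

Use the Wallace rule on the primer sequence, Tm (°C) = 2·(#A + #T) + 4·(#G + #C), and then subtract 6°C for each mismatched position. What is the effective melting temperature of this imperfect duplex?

30°C

Primer base counts: A=9, T=7, G=1, C=3 → A+T=16, G+C=4
Perfect-match Tm = 2(16) + 4(4) = 32 + 16 = 48°C
Mismatches (positions where the bases are not complementary): 3 (at positions 4, 9, 17)
Effective Tm = 48 − 3×6 = 48 − 18 = 30°C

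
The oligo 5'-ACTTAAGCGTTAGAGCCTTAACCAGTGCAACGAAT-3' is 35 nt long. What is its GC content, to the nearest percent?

Base counts: C=8, T=8, G=7, A=12
G+C = 7 + 8 = 15 out of 35 bases
%GC = 15/35 × 100 = 42.86% ≈ 43%

43%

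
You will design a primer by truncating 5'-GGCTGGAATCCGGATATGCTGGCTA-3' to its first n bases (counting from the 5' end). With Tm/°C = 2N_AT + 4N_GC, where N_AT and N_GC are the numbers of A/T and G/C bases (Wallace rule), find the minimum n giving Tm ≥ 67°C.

First 21 bases: GGCTGGAATCCGGATATGCTG → Tm = 66°C (< 67°C)
First 22 bases: GGCTGGAATCCGGATATGCTGG → Tm = 70°C (≥ 67°C)
Each additional base adds 2°C (A/T) or 4°C (G/C), so Tm is non-decreasing in n; n = 22 is the first length to reach 67°C.

n = 22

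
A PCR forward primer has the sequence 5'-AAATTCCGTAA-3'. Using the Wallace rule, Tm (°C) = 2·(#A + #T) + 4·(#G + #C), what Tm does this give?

Base counts: A=5, T=3, G=1, C=2
A+T = 8, G+C = 3
Tm = 2×8 + 4×3 = 28°C

28°C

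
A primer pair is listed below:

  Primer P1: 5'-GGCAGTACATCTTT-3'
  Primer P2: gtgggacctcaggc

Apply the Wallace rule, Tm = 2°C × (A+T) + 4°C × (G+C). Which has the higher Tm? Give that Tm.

Primer P2, 48°C

Primer P1: A+T=8, G+C=6 → Tm = 2(8)+4(6) = 40°C
Primer P2: A+T=4, G+C=10 → Tm = 2(4)+4(10) = 48°C
40°C vs 48°C → primer P2 is higher.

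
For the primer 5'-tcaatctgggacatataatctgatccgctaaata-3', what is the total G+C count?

12

Scanning the sequence gives T=10, G=5, A=12, C=7.
G+C = 5 + 7 = 12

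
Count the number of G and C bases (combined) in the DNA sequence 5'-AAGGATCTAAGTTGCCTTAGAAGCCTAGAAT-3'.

12

Counting bases: C=5, G=7, T=8, A=11
G+C = 7 + 5 = 12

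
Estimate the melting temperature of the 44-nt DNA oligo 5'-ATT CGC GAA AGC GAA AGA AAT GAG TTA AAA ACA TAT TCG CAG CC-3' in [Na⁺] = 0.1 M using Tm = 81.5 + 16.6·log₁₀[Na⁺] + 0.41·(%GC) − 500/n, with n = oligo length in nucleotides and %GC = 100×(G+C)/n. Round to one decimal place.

69.4°C

Length n = 44. Counting bases: C=8, A=19, T=8, G=9
G+C = 17, so %GC = 17/44 × 100 = 38.636%
Salt term: 16.6 × (-1) = -16.6
GC term: 0.41 × 38.636 = 15.841; length term: −500/44 = −11.364
Tm = 81.5 + (-16.6) + 15.841 − 11.364 = 69.377 → 69.4°C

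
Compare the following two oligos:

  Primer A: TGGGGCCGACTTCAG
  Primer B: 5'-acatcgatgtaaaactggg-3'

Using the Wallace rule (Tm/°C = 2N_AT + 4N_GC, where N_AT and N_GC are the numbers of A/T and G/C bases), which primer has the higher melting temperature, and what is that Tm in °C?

Primer A: A+T=5, G+C=10 → Tm = 2(5)+4(10) = 50°C
Primer B: A+T=11, G+C=8 → Tm = 2(11)+4(8) = 54°C
50°C vs 54°C → primer B is higher.

Primer B, 54°C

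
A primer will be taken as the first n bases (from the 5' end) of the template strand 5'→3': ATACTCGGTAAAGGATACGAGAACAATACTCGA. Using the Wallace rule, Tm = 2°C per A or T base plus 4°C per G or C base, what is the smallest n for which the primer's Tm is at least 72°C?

First 25 bases: ATACTCGGTAAAGGATACGAGAACA → Tm = 70°C (< 72°C)
First 26 bases: ATACTCGGTAAAGGATACGAGAACAA → Tm = 72°C (≥ 72°C)
Since every base adds ≥2°C, Tm only increases with n, so the threshold is first crossed at n = 26.

n = 26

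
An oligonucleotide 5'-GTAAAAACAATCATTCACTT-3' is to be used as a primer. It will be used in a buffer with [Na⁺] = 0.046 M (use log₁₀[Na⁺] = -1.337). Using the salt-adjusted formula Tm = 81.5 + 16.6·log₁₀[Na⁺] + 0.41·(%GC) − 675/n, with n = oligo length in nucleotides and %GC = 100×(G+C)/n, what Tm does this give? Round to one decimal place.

35.8°C

Length n = 20. Base counts: C=4, G=1, A=9, T=6
G+C = 5, so %GC = 5/20 × 100 = 25%
Salt term: 16.6 × (-1.337) = -22.194
GC term: 0.41 × 25 = 10.25; length term: −675/20 = −33.75
Tm = 81.5 + (-22.194) + 10.25 − 33.75 = 35.806 → 35.8°C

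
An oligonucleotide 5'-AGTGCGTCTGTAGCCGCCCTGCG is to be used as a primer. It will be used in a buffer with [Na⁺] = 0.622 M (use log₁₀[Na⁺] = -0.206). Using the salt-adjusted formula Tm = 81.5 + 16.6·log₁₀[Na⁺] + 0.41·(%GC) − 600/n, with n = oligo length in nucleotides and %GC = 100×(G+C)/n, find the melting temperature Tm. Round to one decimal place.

80.5°C

Length n = 23. Counting bases: T=5, A=2, G=8, C=8
G+C = 16, so %GC = 16/23 × 100 = 69.565%
Salt term: 16.6 × (-0.206) = -3.42
GC term: 0.41 × 69.565 = 28.522; length term: −600/23 = −26.087
Tm = 81.5 + (-3.42) + 28.522 − 26.087 = 80.515 → 80.5°C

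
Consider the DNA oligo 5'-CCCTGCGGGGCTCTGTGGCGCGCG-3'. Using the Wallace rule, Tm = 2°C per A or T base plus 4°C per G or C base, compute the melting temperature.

C=9, A=0, T=4, G=11
AT pairs contribute 4, GC pairs contribute 20.
Tm = 2×4 + 4×20 = 88°C

88°C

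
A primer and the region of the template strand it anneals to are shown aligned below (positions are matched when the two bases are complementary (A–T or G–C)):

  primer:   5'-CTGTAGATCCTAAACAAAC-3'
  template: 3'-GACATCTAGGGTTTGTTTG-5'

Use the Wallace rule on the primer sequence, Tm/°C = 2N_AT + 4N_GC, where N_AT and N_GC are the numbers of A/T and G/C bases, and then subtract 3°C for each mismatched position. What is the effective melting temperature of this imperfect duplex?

49°C

Primer base counts: A=8, T=4, G=2, C=5 → A+T=12, G+C=7
Perfect-match Tm = 2(12) + 4(7) = 24 + 28 = 52°C
Mismatches (positions where the bases are not complementary): 1 (at position 11)
Effective Tm = 52 − 1×3 = 52 − 3 = 49°C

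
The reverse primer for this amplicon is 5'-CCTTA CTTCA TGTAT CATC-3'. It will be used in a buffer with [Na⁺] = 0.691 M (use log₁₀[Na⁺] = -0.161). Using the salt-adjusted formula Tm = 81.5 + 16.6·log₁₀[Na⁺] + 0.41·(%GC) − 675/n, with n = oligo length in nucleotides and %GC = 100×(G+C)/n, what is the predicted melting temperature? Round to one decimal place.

58.4°C

Length n = 19. Scanning the sequence gives A=4, G=1, C=6, T=8.
G+C = 7, so %GC = 7/19 × 100 = 36.842%
Salt term: 16.6 × (-0.161) = -2.673
GC term: 0.41 × 36.842 = 15.105; length term: −675/19 = −35.526
Tm = 81.5 + (-2.673) + 15.105 − 35.526 = 58.406 → 58.4°C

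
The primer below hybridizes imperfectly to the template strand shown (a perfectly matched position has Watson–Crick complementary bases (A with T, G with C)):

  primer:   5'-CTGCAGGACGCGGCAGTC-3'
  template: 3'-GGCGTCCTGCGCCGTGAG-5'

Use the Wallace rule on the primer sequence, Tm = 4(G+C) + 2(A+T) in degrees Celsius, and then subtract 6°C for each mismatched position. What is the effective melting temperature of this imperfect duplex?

Primer base counts: A=3, T=2, G=7, C=6 → A+T=5, G+C=13
Perfect-match Tm = 2(5) + 4(13) = 10 + 52 = 62°C
Mismatches (positions where the bases are not complementary): 2 (at positions 2, 16)
Effective Tm = 62 − 2×6 = 62 − 12 = 50°C

50°C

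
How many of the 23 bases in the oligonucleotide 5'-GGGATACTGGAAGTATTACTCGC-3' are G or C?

T=6, G=7, C=4, A=6
Total G or C: 7 + 4 = 11

11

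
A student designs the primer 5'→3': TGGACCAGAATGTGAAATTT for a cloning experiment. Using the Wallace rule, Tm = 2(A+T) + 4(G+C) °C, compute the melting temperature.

54°C

Scanning the sequence gives T=6, A=7, C=2, G=5.
AT pairs contribute 13, GC pairs contribute 7.
Tm = 2×13 + 4×7 = 54°C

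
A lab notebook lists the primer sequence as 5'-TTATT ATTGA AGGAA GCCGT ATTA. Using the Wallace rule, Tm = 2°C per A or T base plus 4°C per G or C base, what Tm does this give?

62°C

Counting bases: T=9, C=2, G=5, A=8
A+T = 17, G+C = 7
Tm = 2×17 + 4×7 = 62°C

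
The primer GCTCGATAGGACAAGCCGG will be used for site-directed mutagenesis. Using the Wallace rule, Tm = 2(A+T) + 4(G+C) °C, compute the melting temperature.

C=5, A=5, T=2, G=7
AT pairs contribute 7, GC pairs contribute 12.
Tm = 4·12 + 2·7 = 48 + 14 = 62°C

62°C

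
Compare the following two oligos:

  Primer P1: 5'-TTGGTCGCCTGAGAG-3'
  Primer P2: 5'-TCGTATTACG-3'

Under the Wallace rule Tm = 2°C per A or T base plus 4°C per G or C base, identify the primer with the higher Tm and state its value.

Primer P1: A+T=6, G+C=9 → Tm = 2(6)+4(9) = 48°C
Primer P2: A+T=6, G+C=4 → Tm = 2(6)+4(4) = 28°C
48°C vs 28°C → primer P1 is higher.

Primer P1, 48°C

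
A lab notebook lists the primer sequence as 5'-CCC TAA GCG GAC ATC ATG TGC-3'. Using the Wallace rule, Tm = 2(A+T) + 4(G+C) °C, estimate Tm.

C=7, T=4, G=5, A=5
So N_AT = 9 and N_GC = 12.
Tm = 2(9) + 4(12) = 18 + 48 = 66°C

66°C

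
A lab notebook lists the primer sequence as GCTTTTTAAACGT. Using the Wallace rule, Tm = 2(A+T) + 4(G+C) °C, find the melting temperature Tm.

Scanning the sequence gives T=6, C=2, A=3, G=2.
So N_AT = 9 and N_GC = 4.
Tm = 4·4 + 2·9 = 16 + 18 = 34°C

34°C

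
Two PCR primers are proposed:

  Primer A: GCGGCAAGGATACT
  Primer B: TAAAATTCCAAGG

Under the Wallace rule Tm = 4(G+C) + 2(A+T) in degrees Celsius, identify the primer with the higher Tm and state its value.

Primer A, 44°C

Primer A: A+T=6, G+C=8 → Tm = 2(6)+4(8) = 44°C
Primer B: A+T=9, G+C=4 → Tm = 2(9)+4(4) = 34°C
44°C vs 34°C → primer A is higher.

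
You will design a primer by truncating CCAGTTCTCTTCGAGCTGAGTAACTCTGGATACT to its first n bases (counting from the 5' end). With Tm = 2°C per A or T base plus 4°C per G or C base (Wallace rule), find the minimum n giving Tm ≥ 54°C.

n = 18

First 17 bases: CCAGTTCTCTTCGAGCT → Tm = 52°C (< 54°C)
First 18 bases: CCAGTTCTCTTCGAGCTG → Tm = 56°C (≥ 54°C)
Each additional base adds 2°C (A/T) or 4°C (G/C), so Tm is non-decreasing in n; n = 18 is the first length to reach 54°C.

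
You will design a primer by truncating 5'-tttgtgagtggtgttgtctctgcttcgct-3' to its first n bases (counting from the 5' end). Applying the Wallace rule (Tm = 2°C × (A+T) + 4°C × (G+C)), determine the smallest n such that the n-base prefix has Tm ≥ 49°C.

n = 18

First 17 bases: TTTGTGAGTGGTGTTGT → Tm = 48°C (< 49°C)
First 18 bases: TTTGTGAGTGGTGTTGTC → Tm = 52°C (≥ 49°C)
Each additional base adds 2°C (A/T) or 4°C (G/C), so Tm is non-decreasing in n; n = 18 is the first length to reach 49°C.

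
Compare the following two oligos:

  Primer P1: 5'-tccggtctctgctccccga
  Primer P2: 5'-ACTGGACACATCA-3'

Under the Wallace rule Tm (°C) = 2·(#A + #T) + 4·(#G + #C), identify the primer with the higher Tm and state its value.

Primer P1: A+T=6, G+C=13 → Tm = 2(6)+4(13) = 64°C
Primer P2: A+T=7, G+C=6 → Tm = 2(7)+4(6) = 38°C
64°C vs 38°C → primer P1 is higher.

Primer P1, 64°C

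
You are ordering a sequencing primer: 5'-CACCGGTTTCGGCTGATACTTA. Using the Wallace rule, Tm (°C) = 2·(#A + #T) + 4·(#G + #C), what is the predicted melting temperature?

66°C

Base counts: C=6, T=7, G=5, A=4
So N_AT = 11 and N_GC = 11.
Tm = 2(11) + 4(11) = 22 + 44 = 66°C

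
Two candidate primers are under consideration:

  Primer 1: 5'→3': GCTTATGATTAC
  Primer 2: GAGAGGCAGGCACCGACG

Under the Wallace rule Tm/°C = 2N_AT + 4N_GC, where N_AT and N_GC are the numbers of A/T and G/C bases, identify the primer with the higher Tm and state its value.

Primer 2, 62°C

Primer 1: A+T=8, G+C=4 → Tm = 2(8)+4(4) = 32°C
Primer 2: A+T=5, G+C=13 → Tm = 2(5)+4(13) = 62°C
32°C vs 62°C → primer 2 is higher.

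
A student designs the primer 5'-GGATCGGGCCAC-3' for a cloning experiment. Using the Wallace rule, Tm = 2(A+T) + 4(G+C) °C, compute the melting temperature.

42°C

Base counts: C=4, A=2, T=1, G=5
AT pairs contribute 3, GC pairs contribute 9.
Tm = 4·9 + 2·3 = 36 + 6 = 42°C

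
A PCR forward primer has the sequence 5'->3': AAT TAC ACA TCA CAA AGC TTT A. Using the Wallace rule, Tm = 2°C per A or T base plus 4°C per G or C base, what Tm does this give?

56°C

G=1, T=6, A=10, C=5
So N_AT = 16 and N_GC = 6.
Tm = 2(16) + 4(6) = 32 + 24 = 56°C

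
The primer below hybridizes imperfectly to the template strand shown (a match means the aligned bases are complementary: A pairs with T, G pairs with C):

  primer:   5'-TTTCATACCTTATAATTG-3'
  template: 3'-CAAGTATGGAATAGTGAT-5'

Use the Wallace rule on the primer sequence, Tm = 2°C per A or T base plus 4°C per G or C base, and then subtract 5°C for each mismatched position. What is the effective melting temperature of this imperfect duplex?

24°C

Primer base counts: A=5, T=9, G=1, C=3 → A+T=14, G+C=4
Perfect-match Tm = 2(14) + 4(4) = 28 + 16 = 44°C
Mismatches (positions where the bases are not complementary): 4 (at positions 1, 14, 16, 18)
Effective Tm = 44 − 4×5 = 44 − 20 = 24°C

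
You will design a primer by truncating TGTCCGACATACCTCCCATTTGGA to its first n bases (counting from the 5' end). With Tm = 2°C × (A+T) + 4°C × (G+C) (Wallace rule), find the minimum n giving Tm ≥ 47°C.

n = 16

First 15 bases: TGTCCGACATACCTC → Tm = 46°C (< 47°C)
First 16 bases: TGTCCGACATACCTCC → Tm = 50°C (≥ 47°C)
Since every base adds ≥2°C, Tm only increases with n, so the threshold is first crossed at n = 16.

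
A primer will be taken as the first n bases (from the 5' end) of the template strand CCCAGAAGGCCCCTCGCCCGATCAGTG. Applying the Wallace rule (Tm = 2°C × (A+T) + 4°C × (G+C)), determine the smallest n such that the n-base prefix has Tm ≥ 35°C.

First 10 bases: CCCAGAAGGC → Tm = 34°C (< 35°C)
First 11 bases: CCCAGAAGGCC → Tm = 38°C (≥ 35°C)
Since every base adds ≥2°C, Tm only increases with n, so the threshold is first crossed at n = 11.

n = 11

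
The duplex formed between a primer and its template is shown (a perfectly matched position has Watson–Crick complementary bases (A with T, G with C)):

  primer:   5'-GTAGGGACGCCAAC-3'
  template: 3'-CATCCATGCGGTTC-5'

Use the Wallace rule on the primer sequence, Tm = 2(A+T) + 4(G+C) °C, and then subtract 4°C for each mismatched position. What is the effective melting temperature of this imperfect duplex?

38°C

Primer base counts: A=4, T=1, G=5, C=4 → A+T=5, G+C=9
Perfect-match Tm = 2(5) + 4(9) = 10 + 36 = 46°C
Mismatches (positions where the bases are not complementary): 2 (at positions 6, 14)
Effective Tm = 46 − 2×4 = 46 − 8 = 38°C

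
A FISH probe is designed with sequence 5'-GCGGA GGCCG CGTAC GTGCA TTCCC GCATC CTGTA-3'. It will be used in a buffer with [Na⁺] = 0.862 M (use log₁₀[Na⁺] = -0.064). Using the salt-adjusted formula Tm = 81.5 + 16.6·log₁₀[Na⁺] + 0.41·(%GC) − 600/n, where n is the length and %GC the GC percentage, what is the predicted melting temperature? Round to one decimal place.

Length n = 35. G=11, C=12, A=5, T=7
G+C = 23, so %GC = 23/35 × 100 = 65.714%
Salt term: 16.6 × (-0.064) = -1.062
GC term: 0.41 × 65.714 = 26.943; length term: −600/35 = −17.143
Tm = 81.5 + (-1.062) + 26.943 − 17.143 = 90.238 → 90.2°C

90.2°C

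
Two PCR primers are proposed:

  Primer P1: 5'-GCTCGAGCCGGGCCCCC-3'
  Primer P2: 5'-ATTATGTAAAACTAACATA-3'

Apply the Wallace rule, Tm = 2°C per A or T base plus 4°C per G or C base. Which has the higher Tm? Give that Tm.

Primer P1, 64°C

Primer P1: A+T=2, G+C=15 → Tm = 2(2)+4(15) = 64°C
Primer P2: A+T=16, G+C=3 → Tm = 2(16)+4(3) = 44°C
64°C vs 44°C → primer P1 is higher.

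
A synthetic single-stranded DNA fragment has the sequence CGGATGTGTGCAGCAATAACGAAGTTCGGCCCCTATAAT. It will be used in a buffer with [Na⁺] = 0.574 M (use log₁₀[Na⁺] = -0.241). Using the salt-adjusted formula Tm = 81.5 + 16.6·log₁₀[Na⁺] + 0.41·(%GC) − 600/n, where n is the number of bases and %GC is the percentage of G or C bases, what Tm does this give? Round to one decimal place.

82.1°C

Length n = 39. Scanning the sequence gives A=11, T=9, C=9, G=10.
G+C = 19, so %GC = 19/39 × 100 = 48.718%
Salt term: 16.6 × (-0.241) = -4.001
GC term: 0.41 × 48.718 = 19.974; length term: −600/39 = −15.385
Tm = 81.5 + (-4.001) + 19.974 − 15.385 = 82.088 → 82.1°C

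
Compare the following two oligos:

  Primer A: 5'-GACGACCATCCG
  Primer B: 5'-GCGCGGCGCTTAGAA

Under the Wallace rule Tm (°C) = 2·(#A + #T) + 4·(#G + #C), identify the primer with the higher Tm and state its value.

Primer B, 50°C

Primer A: A+T=4, G+C=8 → Tm = 2(4)+4(8) = 40°C
Primer B: A+T=5, G+C=10 → Tm = 2(5)+4(10) = 50°C
40°C vs 50°C → primer B is higher.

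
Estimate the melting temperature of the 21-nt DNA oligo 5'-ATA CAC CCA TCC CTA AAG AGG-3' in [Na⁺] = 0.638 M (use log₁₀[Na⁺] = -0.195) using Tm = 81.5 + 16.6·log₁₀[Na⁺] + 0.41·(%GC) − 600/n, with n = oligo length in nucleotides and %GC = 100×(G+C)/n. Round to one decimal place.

69.2°C

Length n = 21. Counting bases: A=8, G=3, T=3, C=7
G+C = 10, so %GC = 10/21 × 100 = 47.619%
Salt term: 16.6 × (-0.195) = -3.237
GC term: 0.41 × 47.619 = 19.524; length term: −600/21 = −28.571
Tm = 81.5 + (-3.237) + 19.524 − 28.571 = 69.216 → 69.2°C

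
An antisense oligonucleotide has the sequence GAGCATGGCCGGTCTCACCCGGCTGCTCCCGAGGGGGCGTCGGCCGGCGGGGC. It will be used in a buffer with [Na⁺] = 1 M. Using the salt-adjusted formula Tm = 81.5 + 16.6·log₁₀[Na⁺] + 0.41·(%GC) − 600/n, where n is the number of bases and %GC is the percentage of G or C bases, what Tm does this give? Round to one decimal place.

Length n = 53. Scanning the sequence gives T=6, C=19, A=4, G=24.
G+C = 43, so %GC = 43/53 × 100 = 81.132%
Salt term: 16.6 × (0) = 0
GC term: 0.41 × 81.132 = 33.264; length term: −600/53 = −11.321
Tm = 81.5 + (0) + 33.264 − 11.321 = 103.443 → 103.4°C

103.4°C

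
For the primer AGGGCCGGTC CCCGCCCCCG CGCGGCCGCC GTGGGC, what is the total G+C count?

33

Scanning the sequence gives C=18, T=2, G=15, A=1.
Total G or C: 15 + 18 = 33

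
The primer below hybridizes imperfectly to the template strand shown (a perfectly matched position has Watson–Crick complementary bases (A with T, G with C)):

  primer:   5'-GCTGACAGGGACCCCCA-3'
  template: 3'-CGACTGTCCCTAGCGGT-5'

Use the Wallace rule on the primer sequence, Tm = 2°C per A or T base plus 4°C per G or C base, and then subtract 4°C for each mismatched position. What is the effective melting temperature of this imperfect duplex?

50°C

Primer base counts: A=4, T=1, G=5, C=7 → A+T=5, G+C=12
Perfect-match Tm = 2(5) + 4(12) = 10 + 48 = 58°C
Mismatches (positions where the bases are not complementary): 2 (at positions 12, 14)
Effective Tm = 58 − 2×4 = 58 − 8 = 50°C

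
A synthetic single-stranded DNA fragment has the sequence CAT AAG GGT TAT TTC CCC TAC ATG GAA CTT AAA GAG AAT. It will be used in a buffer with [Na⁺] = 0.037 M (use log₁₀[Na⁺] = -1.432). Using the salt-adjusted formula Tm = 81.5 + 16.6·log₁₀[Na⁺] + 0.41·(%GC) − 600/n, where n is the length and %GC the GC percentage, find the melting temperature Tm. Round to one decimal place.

Length n = 39. A=14, G=7, T=11, C=7
G+C = 14, so %GC = 14/39 × 100 = 35.897%
Salt term: 16.6 × (-1.432) = -23.771
GC term: 0.41 × 35.897 = 14.718; length term: −600/39 = −15.385
Tm = 81.5 + (-23.771) + 14.718 − 15.385 = 57.062 → 57.1°C

57.1°C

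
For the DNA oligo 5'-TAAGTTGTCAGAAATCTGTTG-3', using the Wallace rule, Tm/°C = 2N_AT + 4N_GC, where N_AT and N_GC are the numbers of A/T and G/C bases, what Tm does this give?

T=8, G=5, A=6, C=2
A+T = 14, G+C = 7
Tm = 4·7 + 2·14 = 28 + 28 = 56°C

56°C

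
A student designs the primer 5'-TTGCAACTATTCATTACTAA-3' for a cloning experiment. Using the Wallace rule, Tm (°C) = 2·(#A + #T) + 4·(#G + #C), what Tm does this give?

50°C

Scanning the sequence gives T=8, C=4, G=1, A=7.
AT pairs contribute 15, GC pairs contribute 5.
Tm = 2×15 + 4×5 = 50°C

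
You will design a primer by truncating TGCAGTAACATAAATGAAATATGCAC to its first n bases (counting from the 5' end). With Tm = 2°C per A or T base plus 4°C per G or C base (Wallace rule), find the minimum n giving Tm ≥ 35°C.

n = 14

First 13 bases: TGCAGTAACATAA → Tm = 34°C (< 35°C)
First 14 bases: TGCAGTAACATAAA → Tm = 36°C (≥ 35°C)
Since every base adds ≥2°C, Tm only increases with n, so the threshold is first crossed at n = 14.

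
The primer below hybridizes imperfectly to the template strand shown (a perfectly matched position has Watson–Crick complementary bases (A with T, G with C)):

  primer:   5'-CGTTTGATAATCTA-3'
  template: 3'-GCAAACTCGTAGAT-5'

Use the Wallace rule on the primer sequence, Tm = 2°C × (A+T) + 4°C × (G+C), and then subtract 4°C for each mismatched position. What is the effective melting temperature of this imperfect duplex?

Primer base counts: A=4, T=6, G=2, C=2 → A+T=10, G+C=4
Perfect-match Tm = 2(10) + 4(4) = 20 + 16 = 36°C
Mismatches (positions where the bases are not complementary): 2 (at positions 8, 9)
Effective Tm = 36 − 2×4 = 36 − 8 = 28°C

28°C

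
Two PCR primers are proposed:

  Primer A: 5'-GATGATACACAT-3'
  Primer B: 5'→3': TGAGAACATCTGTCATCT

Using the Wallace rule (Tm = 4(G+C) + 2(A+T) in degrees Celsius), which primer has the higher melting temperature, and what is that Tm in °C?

Primer A: A+T=8, G+C=4 → Tm = 2(8)+4(4) = 32°C
Primer B: A+T=11, G+C=7 → Tm = 2(11)+4(7) = 50°C
32°C vs 50°C → primer B is higher.

Primer B, 50°C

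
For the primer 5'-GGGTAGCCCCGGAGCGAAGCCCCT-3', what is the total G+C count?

Base counts: G=9, A=4, C=9, T=2
G+C = 9 + 9 = 18

18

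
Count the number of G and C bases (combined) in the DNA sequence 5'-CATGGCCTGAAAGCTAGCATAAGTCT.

12

Base counts: A=8, T=6, G=6, C=6
G+C = 6 + 6 = 12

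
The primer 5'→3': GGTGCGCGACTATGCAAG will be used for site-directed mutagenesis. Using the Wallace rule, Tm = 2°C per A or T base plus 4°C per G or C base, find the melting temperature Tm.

Scanning the sequence gives G=7, A=4, C=4, T=3.
A+T = 7, G+C = 11
Tm = 2×7 + 4×11 = 58°C

58°C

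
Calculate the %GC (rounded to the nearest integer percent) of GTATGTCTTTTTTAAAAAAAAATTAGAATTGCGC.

G=5, T=13, C=3, A=13
G+C = 5 + 3 = 8 out of 34 bases
%GC = 8/34 × 100 = 23.53% ≈ 24%

24%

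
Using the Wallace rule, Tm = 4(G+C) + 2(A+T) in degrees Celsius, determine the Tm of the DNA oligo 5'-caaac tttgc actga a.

44°C

G=2, T=4, A=6, C=4
So N_AT = 10 and N_GC = 6.
Tm = 2(10) + 4(6) = 20 + 24 = 44°C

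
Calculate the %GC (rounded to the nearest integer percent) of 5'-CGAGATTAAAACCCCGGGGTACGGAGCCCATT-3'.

C=9, T=5, A=9, G=9
G+C = 9 + 9 = 18 out of 32 bases
%GC = 18/32 × 100 = 56.25% ≈ 56%

56%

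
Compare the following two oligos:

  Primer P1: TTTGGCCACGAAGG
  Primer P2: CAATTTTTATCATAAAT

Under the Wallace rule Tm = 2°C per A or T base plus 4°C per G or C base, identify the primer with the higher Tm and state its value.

Primer P1: A+T=6, G+C=8 → Tm = 2(6)+4(8) = 44°C
Primer P2: A+T=15, G+C=2 → Tm = 2(15)+4(2) = 38°C
44°C vs 38°C → primer P1 is higher.

Primer P1, 44°C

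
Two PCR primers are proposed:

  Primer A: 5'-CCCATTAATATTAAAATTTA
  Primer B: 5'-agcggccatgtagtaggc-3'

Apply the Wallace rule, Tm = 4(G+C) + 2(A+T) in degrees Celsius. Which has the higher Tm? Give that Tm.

Primer A: A+T=17, G+C=3 → Tm = 2(17)+4(3) = 46°C
Primer B: A+T=7, G+C=11 → Tm = 2(7)+4(11) = 58°C
46°C vs 58°C → primer B is higher.

Primer B, 58°C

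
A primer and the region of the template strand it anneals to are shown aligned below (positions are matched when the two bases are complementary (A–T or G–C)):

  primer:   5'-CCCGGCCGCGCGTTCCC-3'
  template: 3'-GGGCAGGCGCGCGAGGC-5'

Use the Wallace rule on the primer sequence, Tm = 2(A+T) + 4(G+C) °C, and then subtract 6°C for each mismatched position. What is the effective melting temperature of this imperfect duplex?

46°C

Primer base counts: A=0, T=2, G=5, C=10 → A+T=2, G+C=15
Perfect-match Tm = 2(2) + 4(15) = 4 + 60 = 64°C
Mismatches (positions where the bases are not complementary): 3 (at positions 5, 13, 17)
Effective Tm = 64 − 3×6 = 64 − 18 = 46°C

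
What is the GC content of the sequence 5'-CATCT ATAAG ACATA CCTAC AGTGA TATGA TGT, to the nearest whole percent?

Base counts: G=5, C=6, T=10, A=12
G+C = 5 + 6 = 11 out of 33 bases
%GC = 11/33 × 100 = 33.33% ≈ 33%

33%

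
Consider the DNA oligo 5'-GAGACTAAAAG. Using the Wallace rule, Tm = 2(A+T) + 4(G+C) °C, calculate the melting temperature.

30°C

Base counts: C=1, T=1, A=6, G=3
AT pairs contribute 7, GC pairs contribute 4.
Tm = 2(7) + 4(4) = 14 + 16 = 30°C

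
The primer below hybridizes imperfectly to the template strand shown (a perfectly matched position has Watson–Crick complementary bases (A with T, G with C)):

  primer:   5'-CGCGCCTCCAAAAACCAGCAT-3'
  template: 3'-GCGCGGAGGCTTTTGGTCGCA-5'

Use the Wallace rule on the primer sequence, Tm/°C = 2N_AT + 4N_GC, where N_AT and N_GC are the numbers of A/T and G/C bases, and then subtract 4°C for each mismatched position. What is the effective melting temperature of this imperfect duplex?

Primer base counts: A=7, T=2, G=3, C=9 → A+T=9, G+C=12
Perfect-match Tm = 2(9) + 4(12) = 18 + 48 = 66°C
Mismatches (positions where the bases are not complementary): 2 (at positions 10, 20)
Effective Tm = 66 − 2×4 = 66 − 8 = 58°C

58°C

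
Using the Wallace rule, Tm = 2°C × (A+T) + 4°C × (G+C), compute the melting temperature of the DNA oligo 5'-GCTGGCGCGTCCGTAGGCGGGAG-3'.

Base counts: G=12, T=3, A=2, C=6
A+T = 5, G+C = 18
Tm = 2×5 + 4×18 = 82°C

82°C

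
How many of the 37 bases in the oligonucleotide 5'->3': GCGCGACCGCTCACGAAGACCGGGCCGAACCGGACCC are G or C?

G=12, C=16, T=1, A=8
Total G or C: 12 + 16 = 28

28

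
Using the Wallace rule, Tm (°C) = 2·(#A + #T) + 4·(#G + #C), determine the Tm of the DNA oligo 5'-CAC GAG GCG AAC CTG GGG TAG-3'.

70°C

Scanning the sequence gives G=9, T=2, C=5, A=5.
So N_AT = 7 and N_GC = 14.
Tm = 2×7 + 4×14 = 70°C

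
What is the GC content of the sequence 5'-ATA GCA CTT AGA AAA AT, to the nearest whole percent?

Scanning the sequence gives G=2, A=9, C=2, T=4.
G+C = 2 + 2 = 4 out of 17 bases
%GC = 4/17 × 100 = 23.53% ≈ 24%

24%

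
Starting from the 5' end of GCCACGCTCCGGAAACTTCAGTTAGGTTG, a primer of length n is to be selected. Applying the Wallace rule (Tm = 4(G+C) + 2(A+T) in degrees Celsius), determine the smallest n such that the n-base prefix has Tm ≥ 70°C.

n = 22

First 21 bases: GCCACGCTCCGGAAACTTCAG → Tm = 68°C (< 70°C)
First 22 bases: GCCACGCTCCGGAAACTTCAGT → Tm = 70°C (≥ 70°C)
Each additional base adds 2°C (A/T) or 4°C (G/C), so Tm is non-decreasing in n; n = 22 is the first length to reach 70°C.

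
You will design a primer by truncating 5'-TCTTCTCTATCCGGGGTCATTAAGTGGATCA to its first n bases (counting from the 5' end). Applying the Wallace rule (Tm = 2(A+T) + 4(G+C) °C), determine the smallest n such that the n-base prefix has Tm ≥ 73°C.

n = 26

First 25 bases: TCTTCTCTATCCGGGGTCATTAAGT → Tm = 72°C (< 73°C)
First 26 bases: TCTTCTCTATCCGGGGTCATTAAGTG → Tm = 76°C (≥ 73°C)
Each additional base adds 2°C (A/T) or 4°C (G/C), so Tm is non-decreasing in n; n = 26 is the first length to reach 73°C.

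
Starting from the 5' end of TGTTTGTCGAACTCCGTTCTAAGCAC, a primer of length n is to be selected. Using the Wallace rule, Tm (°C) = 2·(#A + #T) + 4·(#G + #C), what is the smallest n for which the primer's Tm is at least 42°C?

First 14 bases: TGTTTGTCGAACTC → Tm = 40°C (< 42°C)
First 15 bases: TGTTTGTCGAACTCC → Tm = 44°C (≥ 42°C)
Each additional base adds 2°C (A/T) or 4°C (G/C), so Tm is non-decreasing in n; n = 15 is the first length to reach 42°C.

n = 15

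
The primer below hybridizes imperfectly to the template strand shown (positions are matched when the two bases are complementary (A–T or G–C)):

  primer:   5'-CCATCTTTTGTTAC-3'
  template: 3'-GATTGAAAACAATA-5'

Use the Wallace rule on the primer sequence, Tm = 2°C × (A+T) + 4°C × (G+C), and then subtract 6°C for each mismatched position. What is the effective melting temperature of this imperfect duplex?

20°C

Primer base counts: A=2, T=7, G=1, C=4 → A+T=9, G+C=5
Perfect-match Tm = 2(9) + 4(5) = 18 + 20 = 38°C
Mismatches (positions where the bases are not complementary): 3 (at positions 2, 4, 14)
Effective Tm = 38 − 3×6 = 38 − 18 = 20°C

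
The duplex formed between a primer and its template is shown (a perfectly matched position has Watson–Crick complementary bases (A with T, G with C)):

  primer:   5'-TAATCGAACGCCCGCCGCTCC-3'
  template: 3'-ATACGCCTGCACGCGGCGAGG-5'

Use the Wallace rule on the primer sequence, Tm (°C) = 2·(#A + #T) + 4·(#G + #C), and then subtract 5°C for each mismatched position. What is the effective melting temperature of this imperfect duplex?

45°C

Primer base counts: A=4, T=3, G=4, C=10 → A+T=7, G+C=14
Perfect-match Tm = 2(7) + 4(14) = 14 + 56 = 70°C
Mismatches (positions where the bases are not complementary): 5 (at positions 3, 4, 7, 11, 12)
Effective Tm = 70 − 5×5 = 70 − 25 = 45°C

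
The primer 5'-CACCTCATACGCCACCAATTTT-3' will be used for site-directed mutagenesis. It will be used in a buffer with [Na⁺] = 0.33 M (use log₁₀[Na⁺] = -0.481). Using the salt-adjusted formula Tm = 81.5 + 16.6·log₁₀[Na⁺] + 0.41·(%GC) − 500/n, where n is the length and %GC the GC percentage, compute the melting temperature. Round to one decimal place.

Length n = 22. Base counts: C=9, T=6, A=6, G=1
G+C = 10, so %GC = 10/22 × 100 = 45.455%
Salt term: 16.6 × (-0.481) = -7.985
GC term: 0.41 × 45.455 = 18.637; length term: −500/22 = −22.727
Tm = 81.5 + (-7.985) + 18.637 − 22.727 = 69.425 → 69.4°C

69.4°C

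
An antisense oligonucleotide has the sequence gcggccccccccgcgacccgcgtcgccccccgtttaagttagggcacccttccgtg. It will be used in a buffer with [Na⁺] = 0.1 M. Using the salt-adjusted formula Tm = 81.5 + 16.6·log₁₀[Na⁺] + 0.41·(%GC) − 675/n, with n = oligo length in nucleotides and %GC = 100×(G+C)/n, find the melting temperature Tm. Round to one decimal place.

83.6°C

Length n = 56. Scanning the sequence gives T=9, C=27, A=5, G=15.
G+C = 42, so %GC = 42/56 × 100 = 75%
Salt term: 16.6 × (-1) = -16.6
GC term: 0.41 × 75 = 30.75; length term: −675/56 = −12.054
Tm = 81.5 + (-16.6) + 30.75 − 12.054 = 83.596 → 83.6°C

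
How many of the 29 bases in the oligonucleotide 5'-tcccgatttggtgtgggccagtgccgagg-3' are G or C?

C=7, G=12, T=7, A=3
Total G or C: 12 + 7 = 19

19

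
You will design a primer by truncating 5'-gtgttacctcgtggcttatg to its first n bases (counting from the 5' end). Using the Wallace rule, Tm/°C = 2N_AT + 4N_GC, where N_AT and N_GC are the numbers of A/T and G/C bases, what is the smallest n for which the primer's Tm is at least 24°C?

n = 8

First 7 bases: GTGTTAC → Tm = 20°C (< 24°C)
First 8 bases: GTGTTACC → Tm = 24°C (≥ 24°C)
Since every base adds ≥2°C, Tm only increases with n, so the threshold is first crossed at n = 8.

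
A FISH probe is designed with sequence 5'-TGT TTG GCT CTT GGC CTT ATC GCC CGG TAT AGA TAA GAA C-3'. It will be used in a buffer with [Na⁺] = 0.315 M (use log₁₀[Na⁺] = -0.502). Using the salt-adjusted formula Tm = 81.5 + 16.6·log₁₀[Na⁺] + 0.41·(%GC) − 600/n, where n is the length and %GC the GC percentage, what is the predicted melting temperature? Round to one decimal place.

77.6°C

Length n = 40. Base counts: T=13, G=10, C=9, A=8
G+C = 19, so %GC = 19/40 × 100 = 47.5%
Salt term: 16.6 × (-0.502) = -8.333
GC term: 0.41 × 47.5 = 19.475; length term: −600/40 = −15
Tm = 81.5 + (-8.333) + 19.475 − 15 = 77.642 → 77.6°C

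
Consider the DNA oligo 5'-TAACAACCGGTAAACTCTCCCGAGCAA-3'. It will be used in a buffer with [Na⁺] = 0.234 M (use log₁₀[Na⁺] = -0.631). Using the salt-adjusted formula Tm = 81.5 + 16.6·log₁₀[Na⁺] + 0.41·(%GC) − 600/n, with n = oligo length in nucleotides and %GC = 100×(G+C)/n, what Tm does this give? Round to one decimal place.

Length n = 27. G=4, C=9, T=4, A=10
G+C = 13, so %GC = 13/27 × 100 = 48.148%
Salt term: 16.6 × (-0.631) = -10.475
GC term: 0.41 × 48.148 = 19.741; length term: −600/27 = −22.222
Tm = 81.5 + (-10.475) + 19.741 − 22.222 = 68.544 → 68.5°C

68.5°C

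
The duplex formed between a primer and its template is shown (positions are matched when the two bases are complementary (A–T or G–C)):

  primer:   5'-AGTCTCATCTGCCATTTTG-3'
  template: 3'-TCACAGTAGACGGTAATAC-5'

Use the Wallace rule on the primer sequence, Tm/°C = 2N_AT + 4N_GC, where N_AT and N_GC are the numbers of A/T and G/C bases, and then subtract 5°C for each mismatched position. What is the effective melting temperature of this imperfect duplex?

44°C

Primer base counts: A=3, T=8, G=3, C=5 → A+T=11, G+C=8
Perfect-match Tm = 2(11) + 4(8) = 22 + 32 = 54°C
Mismatches (positions where the bases are not complementary): 2 (at positions 4, 17)
Effective Tm = 54 − 2×5 = 54 − 10 = 44°C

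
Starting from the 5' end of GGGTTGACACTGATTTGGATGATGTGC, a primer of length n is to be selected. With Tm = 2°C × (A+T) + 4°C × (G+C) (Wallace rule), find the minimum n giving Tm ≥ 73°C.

n = 26

First 25 bases: GGGTTGACACTGATTTGGATGATGT → Tm = 72°C (< 73°C)
First 26 bases: GGGTTGACACTGATTTGGATGATGTG → Tm = 76°C (≥ 73°C)
Since every base adds ≥2°C, Tm only increases with n, so the threshold is first crossed at n = 26.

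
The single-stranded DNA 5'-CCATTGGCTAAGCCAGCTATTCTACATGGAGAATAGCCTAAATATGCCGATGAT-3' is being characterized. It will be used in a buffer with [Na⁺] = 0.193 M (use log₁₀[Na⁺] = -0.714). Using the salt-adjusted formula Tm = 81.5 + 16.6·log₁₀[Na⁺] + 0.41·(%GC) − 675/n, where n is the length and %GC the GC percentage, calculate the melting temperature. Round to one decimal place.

Length n = 54. Base counts: G=11, A=17, T=14, C=12
G+C = 23, so %GC = 23/54 × 100 = 42.593%
Salt term: 16.6 × (-0.714) = -11.852
GC term: 0.41 × 42.593 = 17.463; length term: −675/54 = −12.5
Tm = 81.5 + (-11.852) + 17.463 − 12.5 = 74.611 → 74.6°C

74.6°C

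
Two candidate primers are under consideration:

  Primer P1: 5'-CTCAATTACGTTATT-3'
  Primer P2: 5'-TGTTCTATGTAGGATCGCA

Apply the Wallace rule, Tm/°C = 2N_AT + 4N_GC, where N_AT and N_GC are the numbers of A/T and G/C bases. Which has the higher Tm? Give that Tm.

Primer P1: A+T=11, G+C=4 → Tm = 2(11)+4(4) = 38°C
Primer P2: A+T=11, G+C=8 → Tm = 2(11)+4(8) = 54°C
38°C vs 54°C → primer P2 is higher.

Primer P2, 54°C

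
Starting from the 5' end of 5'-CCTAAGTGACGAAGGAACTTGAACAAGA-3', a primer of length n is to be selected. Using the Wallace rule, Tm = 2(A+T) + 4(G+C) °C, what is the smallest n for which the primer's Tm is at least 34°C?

n = 11

First 10 bases: CCTAAGTGAC → Tm = 30°C (< 34°C)
First 11 bases: CCTAAGTGACG → Tm = 34°C (≥ 34°C)
Each additional base adds 2°C (A/T) or 4°C (G/C), so Tm is non-decreasing in n; n = 11 is the first length to reach 34°C.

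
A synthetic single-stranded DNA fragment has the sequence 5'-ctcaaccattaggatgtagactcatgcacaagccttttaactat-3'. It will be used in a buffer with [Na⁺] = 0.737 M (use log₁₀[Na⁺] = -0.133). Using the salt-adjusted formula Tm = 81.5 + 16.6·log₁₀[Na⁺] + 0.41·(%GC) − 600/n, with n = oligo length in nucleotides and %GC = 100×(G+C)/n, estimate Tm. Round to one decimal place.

Length n = 44. Scanning the sequence gives T=13, G=6, C=11, A=14.
G+C = 17, so %GC = 17/44 × 100 = 38.636%
Salt term: 16.6 × (-0.133) = -2.208
GC term: 0.41 × 38.636 = 15.841; length term: −600/44 = −13.636
Tm = 81.5 + (-2.208) + 15.841 − 13.636 = 81.497 → 81.5°C

81.5°C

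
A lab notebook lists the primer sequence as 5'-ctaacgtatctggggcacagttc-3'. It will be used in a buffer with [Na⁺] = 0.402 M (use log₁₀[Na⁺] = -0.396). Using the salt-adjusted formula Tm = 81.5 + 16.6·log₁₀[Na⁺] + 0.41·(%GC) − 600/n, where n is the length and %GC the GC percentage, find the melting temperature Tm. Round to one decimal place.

70.2°C

Length n = 23. Scanning the sequence gives G=6, T=6, A=5, C=6.
G+C = 12, so %GC = 12/23 × 100 = 52.174%
Salt term: 16.6 × (-0.396) = -6.574
GC term: 0.41 × 52.174 = 21.391; length term: −600/23 = −26.087
Tm = 81.5 + (-6.574) + 21.391 − 26.087 = 70.23 → 70.2°C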